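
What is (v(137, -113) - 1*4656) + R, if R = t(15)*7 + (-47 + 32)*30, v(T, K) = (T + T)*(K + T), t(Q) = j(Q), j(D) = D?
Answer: 1575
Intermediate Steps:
t(Q) = Q
v(T, K) = 2*T*(K + T) (v(T, K) = (2*T)*(K + T) = 2*T*(K + T))
R = -345 (R = 15*7 + (-47 + 32)*30 = 105 - 15*30 = 105 - 450 = -345)
(v(137, -113) - 1*4656) + R = (2*137*(-113 + 137) - 1*4656) - 345 = (2*137*24 - 4656) - 345 = (6576 - 4656) - 345 = 1920 - 345 = 1575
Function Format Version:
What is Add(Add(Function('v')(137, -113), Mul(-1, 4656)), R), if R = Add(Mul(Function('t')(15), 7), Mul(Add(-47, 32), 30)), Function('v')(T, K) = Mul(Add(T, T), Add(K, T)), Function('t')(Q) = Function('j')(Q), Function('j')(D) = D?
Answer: 1575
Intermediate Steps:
Function('t')(Q) = Q
Function('v')(T, K) = Mul(2, T, Add(K, T)) (Function('v')(T, K) = Mul(Mul(2, T), Add(K, T)) = Mul(2, T, Add(K, T)))
R = -345 (R = Add(Mul(15, 7), Mul(Add(-47, 32), 30)) = Add(105, Mul(-15, 30)) = Add(105, -450) = -345)
Add(Add(Function('v')(137, -113), Mul(-1, 4656)), R) = Add(Add(Mul(2, 137, Add(-113, 137)), Mul(-1, 4656)), -345) = Add(Add(Mul(2, 137, 24), -4656), -345) = Add(Add(6576, -4656), -345) = Add(1920, -345) = 1575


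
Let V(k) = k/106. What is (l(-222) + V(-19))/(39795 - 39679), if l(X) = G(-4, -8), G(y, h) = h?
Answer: -867/12296 ≈ -0.070511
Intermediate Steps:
V(k) = k/106 (V(k) = k*(1/106) = k/106)
l(X) = -8
(l(-222) + V(-19))/(39795 - 39679) = (-8 + (1/106)*(-19))/(39795 - 39679) = (-8 - 19/106)/116 = -867/106*1/116 = -867/12296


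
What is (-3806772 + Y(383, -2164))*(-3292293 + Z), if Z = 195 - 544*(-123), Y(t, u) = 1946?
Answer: 12271271547636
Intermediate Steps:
Z = 67107 (Z = 195 + 66912 = 67107)
(-3806772 + Y(383, -2164))*(-3292293 + Z) = (-3806772 + 1946)*(-3292293 + 67107) = -3804826*(-3225186) = 12271271547636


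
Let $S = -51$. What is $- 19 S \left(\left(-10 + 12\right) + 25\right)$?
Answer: $26163$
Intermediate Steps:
$- 19 S \left(\left(-10 + 12\right) + 25\right) = \left(-19\right) \left(-51\right) \left(\left(-10 + 12\right) + 25\right) = 969 \left(2 + 25\right) = 969 \cdot 27 = 26163$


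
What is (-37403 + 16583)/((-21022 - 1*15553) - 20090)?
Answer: 4164/11333 ≈ 0.36742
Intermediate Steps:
(-37403 + 16583)/((-21022 - 1*15553) - 20090) = -20820/((-21022 - 15553) - 20090) = -20820/(-36575 - 20090) = -20820/(-56665) = -20820*(-1/56665) = 4164/11333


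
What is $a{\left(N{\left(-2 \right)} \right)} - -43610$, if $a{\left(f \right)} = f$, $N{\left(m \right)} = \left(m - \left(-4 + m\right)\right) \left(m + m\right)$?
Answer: $43594$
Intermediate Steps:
$N{\left(m \right)} = 8 m$ ($N{\left(m \right)} = 4 \cdot 2 m = 8 m$)
$a{\left(N{\left(-2 \right)} \right)} - -43610 = 8 \left(-2\right) - -43610 = -16 + 43610 = 43594$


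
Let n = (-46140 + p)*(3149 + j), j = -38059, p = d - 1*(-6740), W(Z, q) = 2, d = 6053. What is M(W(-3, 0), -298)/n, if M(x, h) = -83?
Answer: -83/1164143770 ≈ -7.1297e-8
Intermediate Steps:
p = 12793 (p = 6053 - 1*(-6740) = 6053 + 6740 = 12793)
n = 1164143770 (n = (-46140 + 12793)*(3149 - 38059) = -33347*(-34910) = 1164143770)
M(W(-3, 0), -298)/n = -83/1164143770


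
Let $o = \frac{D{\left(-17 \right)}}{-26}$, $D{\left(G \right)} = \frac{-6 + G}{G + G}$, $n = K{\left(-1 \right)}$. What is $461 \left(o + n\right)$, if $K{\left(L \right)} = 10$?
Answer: $\frac{4064637}{884} \approx 4598.0$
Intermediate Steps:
$n = 10$
$D{\left(G \right)} = \frac{-6 + G}{2 G}$
$o = - \frac{23}{884}$ ($o = \frac{\frac{1}{2} \frac{1}{-17} \left(-6 - 17\right)}{-26} = \frac{1}{2} \left(- \frac{1}{17}\right) \left(-23\right) \left(- \frac{1}{26}\right) = \frac{23}{34} \left(- \frac{1}{26}\right) = - \frac{23}{884} \approx -0.026018$)
$461 \left(o + n\right) = 461 \left(- \frac{23}{884} + 10\right) = 461 \cdot \frac{8817}{884} = \frac{4064637}{884}$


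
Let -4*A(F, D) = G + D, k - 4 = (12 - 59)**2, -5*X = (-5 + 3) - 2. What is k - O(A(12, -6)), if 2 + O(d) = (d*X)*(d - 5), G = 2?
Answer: 11091/5 ≈ 2218.2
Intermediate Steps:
X = 4/5 (X = -((-5 + 3) - 2)/5 = -(-2 - 2)/5 = -1/5*(-4) = 4/5 ≈ 0.80000)
k = 2213 (k = 4 + (12 - 59)**2 = 4 + (-47)**2 = 4 + 2209 = 2213)
A(F, D) = -1/2 - D/4 (A(F, D) = -(2 + D)/4 = -1/2 - D/4)
O(d) = -2 + 4*d*(-5 + d)/5 (O(d) = -2 + (d*(4/5))*(d - 5) = -2 + (4*d/5)*(-5 + d) = -2 + 4*d*(-5 + d)/5)
k - O(A(12, -6)) = 2213 - (-2 - 4*(-1/2 - 1/4*(-6)) + 4*(-1/2 - 1/4*(-6))**2/5) = 2213 - (-2 - 4*(-1/2 + 3/2) + 4*(-1/2 + 3/2)**2/5) = 2213 - (-2 - 4*1 + (4/5)*1**2) = 2213 - (-2 - 4 + (4/5)*1) = 2213 - (-2 - 4 + 4/5) = 2213 - 1*(-26/5) = 2213 + 26/5 = 11091/5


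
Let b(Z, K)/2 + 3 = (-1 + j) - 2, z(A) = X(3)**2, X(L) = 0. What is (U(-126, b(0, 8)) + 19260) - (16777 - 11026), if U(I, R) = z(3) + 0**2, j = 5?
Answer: 13509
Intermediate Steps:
z(A) = 0 (z(A) = 0**2 = 0)
b(Z, K) = -2 (b(Z, K) = -6 + 2*((-1 + 5) - 2) = -6 + 2*(4 - 2) = -6 + 2*2 = -6 + 4 = -2)
U(I, R) = 0 (U(I, R) = 0 + 0**2 = 0 + 0 = 0)
(U(-126, b(0, 8)) + 19260) - (16777 - 11026) = (0 + 19260) - (16777 - 11026) = 19260 - 1*5751 = 19260 - 5751 = 13509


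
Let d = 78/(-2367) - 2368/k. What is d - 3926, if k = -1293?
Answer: -1334460056/340059 ≈ -3924.2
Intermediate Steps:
d = 611578/340059 (d = 78/(-2367) - 2368/(-1293) = 78*(-1/2367) - 2368*(-1/1293) = -26/789 + 2368/1293 = 611578/340059 ≈ 1.7984)
d - 3926 = 611578/340059 - 3926 = -1334460056/340059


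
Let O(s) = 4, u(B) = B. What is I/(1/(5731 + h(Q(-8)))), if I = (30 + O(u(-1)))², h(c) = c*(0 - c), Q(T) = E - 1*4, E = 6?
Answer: 6620412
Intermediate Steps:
Q(T) = 2 (Q(T) = 6 - 1*4 = 6 - 4 = 2)
h(c) = -c² (h(c) = c*(-c) = -c²)
I = 1156 (I = (30 + 4)² = 34² = 1156)
I/(1/(5731 + h(Q(-8)))) = 1156/(1/(5731 - 1*2²)) = 1156/(1/(5731 - 1*4)) = 1156/(1/(5731 - 4)) = 1156/(1/5727) = 1156*5727 = 6620412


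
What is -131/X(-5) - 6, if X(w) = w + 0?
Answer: 101/5 ≈ 20.200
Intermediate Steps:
X(w) = w
-131/X(-5) - 6 = -131/(-5) - 6 = -1/5*(-131) - 6 = 131/5 - 6 = 101/5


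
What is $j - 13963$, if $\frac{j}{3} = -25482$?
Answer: $-90409$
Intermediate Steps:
$j = -76446$ ($j = 3 \left(-25482\right) = -76446$)
$j - 13963 = -76446 - 13963 = -90409$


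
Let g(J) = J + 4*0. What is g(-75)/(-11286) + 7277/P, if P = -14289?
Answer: -818753/1628946 ≈ -0.50263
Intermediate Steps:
g(J) = J (g(J) = J + 0 = J)
g(-75)/(-11286) + 7277/P = -75/(-11286) + 7277/(-14289) = -75*(-1/11286) + 7277*(-1/14289) = 25/3762 - 7277/14289 = -818753/1628946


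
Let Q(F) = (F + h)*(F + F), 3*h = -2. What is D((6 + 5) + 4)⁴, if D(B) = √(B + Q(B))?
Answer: 198025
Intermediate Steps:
h = -⅔ (h = (⅓)*(-2) = -⅔ ≈ -0.66667)
Q(F) = 2*F*(-⅔ + F) (Q(F) = (F - ⅔)*(F + F) = (-⅔ + F)*(2*F) = 2*F*(-⅔ + F))
D(B) = √(B + 2*B*(-2 + 3*B)/3)
D((6 + 5) + 4)⁴ = (√3*√(((6 + 5) + 4)*(-1 + 6*((6 + 5) + 4)))/3)⁴ = (√3*√((11 + 4)*(-1 + 6*(11 + 4)))/3)⁴ = (√3*√(15*(-1 + 6*15))/3)⁴ = (√3*√(15*(-1 + 90))/3)⁴ = (√3*√(15*89)/3)⁴ = (√3*√1335/3)⁴ = (√445)⁴ = 198025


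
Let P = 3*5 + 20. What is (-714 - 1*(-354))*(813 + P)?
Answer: -305280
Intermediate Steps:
P = 35 (P = 15 + 20 = 35)
(-714 - 1*(-354))*(813 + P) = (-714 - 1*(-354))*(813 + 35) = (-714 + 354)*848 = -360*848 = -305280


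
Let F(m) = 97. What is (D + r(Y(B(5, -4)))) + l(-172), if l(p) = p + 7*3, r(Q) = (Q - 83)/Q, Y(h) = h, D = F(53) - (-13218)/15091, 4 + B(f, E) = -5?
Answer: -5826892/135819 ≈ -42.902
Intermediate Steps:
B(f, E) = -9 (B(f, E) = -4 - 5 = -9)
D = 1477045/15091 (D = 97 - (-13218)/15091 = 97 - 1*(-13218/15091) = 97 + 13218/15091 = 1477045/15091 ≈ 97.876)
r(Q) = (-83 + Q)/Q
l(p) = 21 + p (l(p) = p + 21 = 21 + p)
(D + r(Y(B(5, -4)))) + l(-172) = (1477045/15091 + (-83 - 9)/(-9)) + (21 - 172) = (1477045/15091 - ⅑*(-92)) - 151 = (1477045/15091 + 92/9) - 151 = 14681777/135819 - 151 = -5826892/135819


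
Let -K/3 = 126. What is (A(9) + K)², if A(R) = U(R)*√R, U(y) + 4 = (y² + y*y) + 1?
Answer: 9801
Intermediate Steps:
K = -378 (K = -3*126 = -378)
U(y) = -3 + 2*y² (U(y) = -4 + ((y² + y*y) + 1) = -4 + ((y² + y²) + 1) = -4 + (2*y² + 1) = -4 + (1 + 2*y²) = -3 + 2*y²)
A(R) = √R*(-3 + 2*R²) (A(R) = (-3 + 2*R²)*√R = √R*(-3 + 2*R²))
(A(9) + K)² = (√9*(-3 + 2*9²) - 378)² = (3*(-3 + 2*81) - 378)² = (3*(-3 + 162) - 378)² = (3*159 - 378)² = (477 - 378)² = 99² = 9801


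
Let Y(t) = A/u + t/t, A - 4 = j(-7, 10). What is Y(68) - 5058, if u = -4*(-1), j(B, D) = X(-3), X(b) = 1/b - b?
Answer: -15166/3 ≈ -5055.3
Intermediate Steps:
X(b) = 1/b - b
j(B, D) = 8/3 (j(B, D) = 1/(-3) - 1*(-3) = -1/3 + 3 = 8/3)
u = 4
A = 20/3 (A = 4 + 8/3 = 20/3 ≈ 6.6667)
Y(t) = 8/3 (Y(t) = (20/3)/4 + t/t = (20/3)*(1/4) + 1 = 5/3 + 1 = 8/3)
Y(68) - 5058 = 8/3 - 5058 = -15166/3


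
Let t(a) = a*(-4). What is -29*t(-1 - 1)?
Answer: -232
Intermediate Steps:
t(a) = -4*a
-29*t(-1 - 1) = -(-116)*(-1 - 1) = -(-116)*(-2) = -29*8 = -232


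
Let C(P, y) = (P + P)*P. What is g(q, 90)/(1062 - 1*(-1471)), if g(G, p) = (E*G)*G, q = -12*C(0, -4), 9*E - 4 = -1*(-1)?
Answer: 0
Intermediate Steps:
C(P, y) = 2*P² (C(P, y) = (2*P)*P = 2*P²)
E = 5/9 (E = 4/9 + (-1*(-1))/9 = 4/9 + (⅑)*1 = 4/9 + ⅑ = 5/9 ≈ 0.55556)
q = 0 (q = -24*0² = -24*0 = -12*0 = 0)
g(G, p) = 5*G²/9 (g(G, p) = (5*G/9)*G = 5*G²/9)
g(q, 90)/(1062 - 1*(-1471)) = ((5/9)*0²)/(1062 - 1*(-1471)) = ((5/9)*0)/(1062 + 1471) = 0/2533 = 0*(1/2533) = 0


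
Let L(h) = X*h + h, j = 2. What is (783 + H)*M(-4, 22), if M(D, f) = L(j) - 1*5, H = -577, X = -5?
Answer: -2678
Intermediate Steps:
L(h) = -4*h (L(h) = -5*h + h = -4*h)
M(D, f) = -13 (M(D, f) = -4*2 - 1*5 = -8 - 5 = -13)
(783 + H)*M(-4, 22) = (783 - 577)*(-13) = 206*(-13) = -2678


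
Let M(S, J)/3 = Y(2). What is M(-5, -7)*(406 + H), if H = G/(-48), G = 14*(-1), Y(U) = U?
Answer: 9751/4 ≈ 2437.8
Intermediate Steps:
M(S, J) = 6 (M(S, J) = 3*2 = 6)
G = -14
H = 7/24 (H = -14/(-48) = -14*(-1/48) = 7/24 ≈ 0.29167)
M(-5, -7)*(406 + H) = 6*(406 + 7/24) = 6*(9751/24) = 9751/4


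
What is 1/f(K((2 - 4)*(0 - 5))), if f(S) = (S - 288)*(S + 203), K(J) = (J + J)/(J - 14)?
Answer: -1/58014 ≈ -1.7237e-5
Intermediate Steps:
K(J) = 2*J/(-14 + J) (K(J) = (2*J)/(-14 + J) = 2*J/(-14 + J))
f(S) = (-288 + S)*(203 + S)
1/f(K((2 - 4)*(0 - 5))) = 1/(-58464 + (2*((2 - 4)*(0 - 5))/(-14 + (2 - 4)*(0 - 5)))**2 - 170*(2 - 4)*(0 - 5)/(-14 + (2 - 4)*(0 - 5))) = 1/(-58464 + (2*(-2*(-5))/(-14 - 2*(-5)))**2 - 170*(-2*(-5))/(-14 - 2*(-5))) = 1/(-58464 + (2*10/(-14 + 10))**2 - 170*10/(-14 + 10)) = 1/(-58464 + (2*10/(-4))**2 - 170*10/(-4)) = 1/(-58464 + (2*10*(-1/4))**2 - 170*10*(-1)/4) = 1/(-58464 + (-5)**2 - 85*(-5)) = 1/(-58464 + 25 + 425) = 1/(-58014) = -1/58014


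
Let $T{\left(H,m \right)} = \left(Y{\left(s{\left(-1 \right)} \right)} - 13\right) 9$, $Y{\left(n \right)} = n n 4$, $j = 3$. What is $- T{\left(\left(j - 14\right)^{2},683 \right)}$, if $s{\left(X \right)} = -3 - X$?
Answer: $-27$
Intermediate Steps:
$Y{\left(n \right)} = 4 n^{2}$ ($Y{\left(n \right)} = n^{2} \cdot 4 = 4 n^{2}$)
$T{\left(H,m \right)} = 27$ ($T{\left(H,m \right)} = \left(4 \left(-3 - -1\right)^{2} - 13\right) 9 = \left(4 \left(-3 + 1\right)^{2} - 13\right) 9 = \left(4 \left(-2\right)^{2} - 13\right) 9 = \left(4 \cdot 4 - 13\right) 9 = \left(16 - 13\right) 9 = 3 \cdot 9 = 27$)
$- T{\left(\left(j - 14\right)^{2},683 \right)} = \left(-1\right) 27 = -27$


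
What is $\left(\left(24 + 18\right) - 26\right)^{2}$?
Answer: $256$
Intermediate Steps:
$\left(\left(24 + 18\right) - 26\right)^{2} = \left(42 - 26\right)^{2} = 16^{2} = 256$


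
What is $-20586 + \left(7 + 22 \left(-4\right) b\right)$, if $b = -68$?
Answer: $-14595$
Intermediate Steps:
$-20586 + \left(7 + 22 \left(-4\right) b\right) = -20586 + \left(7 + 22 \left(-4\right) \left(-68\right)\right) = -20586 + \left(7 - -5984\right) = -20586 + \left(7 + 5984\right) = -20586 + 5991 = -14595$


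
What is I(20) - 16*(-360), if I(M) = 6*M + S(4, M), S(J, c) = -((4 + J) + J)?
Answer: 5868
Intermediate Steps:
S(J, c) = -4 - 2*J (S(J, c) = -(4 + 2*J) = -4 - 2*J)
I(M) = -12 + 6*M (I(M) = 6*M + (-4 - 2*4) = 6*M + (-4 - 8) = 6*M - 12 = -12 + 6*M)
I(20) - 16*(-360) = (-12 + 6*20) - 16*(-360) = (-12 + 120) + 5760 = 108 + 5760 = 5868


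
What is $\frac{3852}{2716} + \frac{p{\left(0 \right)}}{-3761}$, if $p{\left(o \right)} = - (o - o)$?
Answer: $\frac{963}{679} \approx 1.4183$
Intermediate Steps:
$p{\left(o \right)} = 0$ ($p{\left(o \right)} = \left(-1\right) 0 = 0$)
$\frac{3852}{2716} + \frac{p{\left(0 \right)}}{-3761} = \frac{3852}{2716} + \frac{0}{-3761} = 3852 \cdot \frac{1}{2716} + 0 \left(- \frac{1}{3761}\right) = \frac{963}{679} + 0 = \frac{963}{679}$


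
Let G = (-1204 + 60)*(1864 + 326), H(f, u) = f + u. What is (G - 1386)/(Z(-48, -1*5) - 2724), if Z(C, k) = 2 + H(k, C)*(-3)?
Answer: 227886/233 ≈ 978.05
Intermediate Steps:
G = -2505360 (G = -1144*2190 = -2505360)
Z(C, k) = 2 - 3*C - 3*k (Z(C, k) = 2 + (k + C)*(-3) = 2 + (C + k)*(-3) = 2 + (-3*C - 3*k) = 2 - 3*C - 3*k)
(G - 1386)/(Z(-48, -1*5) - 2724) = (-2505360 - 1386)/((2 - 3*(-48) - (-3)*5) - 2724) = -2506746/((2 + 144 - 3*(-5)) - 2724) = -2506746/((2 + 144 + 15) - 2724) = -2506746/(161 - 2724) = -2506746/(-2563) = -2506746*(-1/2563) = 227886/233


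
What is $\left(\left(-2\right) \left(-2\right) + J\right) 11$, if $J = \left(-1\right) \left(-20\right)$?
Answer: $264$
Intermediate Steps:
$J = 20$
$\left(\left(-2\right) \left(-2\right) + J\right) 11 = \left(\left(-2\right) \left(-2\right) + 20\right) 11 = \left(4 + 20\right) 11 = 24 \cdot 11 = 264$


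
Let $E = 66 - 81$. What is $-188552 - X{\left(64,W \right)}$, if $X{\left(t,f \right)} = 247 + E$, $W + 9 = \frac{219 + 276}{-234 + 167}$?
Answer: $-188784$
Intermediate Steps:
$W = - \frac{1098}{67}$ ($W = -9 + \frac{219 + 276}{-234 + 167} = -9 + \frac{495}{-67} = -9 + 495 \left(- \frac{1}{67}\right) = -9 - \frac{495}{67} = - \frac{1098}{67} \approx -16.388$)
$E = -15$ ($E = 66 - 81 = -15$)
$X{\left(t,f \right)} = 232$ ($X{\left(t,f \right)} = 247 - 15 = 232$)
$-188552 - X{\left(64,W \right)} = -188552 - 232 = -188784$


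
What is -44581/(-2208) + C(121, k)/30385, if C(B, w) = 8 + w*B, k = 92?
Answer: 275838161/13418016 ≈ 20.557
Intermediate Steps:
C(B, w) = 8 + B*w
-44581/(-2208) + C(121, k)/30385 = -44581/(-2208) + (8 + 121*92)/30385 = -44581*(-1/2208) + (8 + 11132)*(1/30385) = 44581/2208 + 11140*(1/30385) = 44581/2208 + 2228/6077 = 275838161/13418016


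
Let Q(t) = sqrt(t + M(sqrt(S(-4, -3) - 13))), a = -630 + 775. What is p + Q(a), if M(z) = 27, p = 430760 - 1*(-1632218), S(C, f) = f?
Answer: 2062978 + 2*sqrt(43) ≈ 2.0630e+6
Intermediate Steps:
a = 145
p = 2062978 (p = 430760 + 1632218 = 2062978)
Q(t) = sqrt(27 + t) (Q(t) = sqrt(t + 27) = sqrt(27 + t))
p + Q(a) = 2062978 + sqrt(27 + 145) = 2062978 + sqrt(172) = 2062978 + 2*sqrt(43)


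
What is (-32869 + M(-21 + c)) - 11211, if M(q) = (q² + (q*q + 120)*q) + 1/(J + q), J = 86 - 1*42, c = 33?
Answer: -2283007/56 ≈ -40768.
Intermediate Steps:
J = 44 (J = 86 - 42 = 44)
M(q) = q² + 1/(44 + q) + q*(120 + q²) (M(q) = (q² + (q*q + 120)*q) + 1/(44 + q) = (q² + (q² + 120)*q) + 1/(44 + q) = (q² + (120 + q²)*q) + 1/(44 + q) = (q² + q*(120 + q²)) + 1/(44 + q) = q² + 1/(44 + q) + q*(120 + q²))
(-32869 + M(-21 + c)) - 11211 = (-32869 + (1 + (-21 + 33)⁴ + 45*(-21 + 33)³ + 164*(-21 + 33)² + 5280*(-21 + 33))/(44 + (-21 + 33))) - 11211 = (-32869 + (1 + 12⁴ + 45*12³ + 164*12² + 5280*12)/(44 + 12)) - 11211 = (-32869 + (1 + 20736 + 45*1728 + 164*144 + 63360)/56) - 11211 = (-32869 + (1 + 20736 + 77760 + 23616 + 63360)/56) - 11211 = (-32869 + (1/56)*185473) - 11211 = (-32869 + 185473/56) - 11211 = -1655191/56 - 11211 = -2283007/56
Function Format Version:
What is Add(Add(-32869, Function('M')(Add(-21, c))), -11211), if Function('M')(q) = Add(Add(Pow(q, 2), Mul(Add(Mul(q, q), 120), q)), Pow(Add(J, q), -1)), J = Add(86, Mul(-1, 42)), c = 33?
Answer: Rational(-2283007, 56) ≈ -40768.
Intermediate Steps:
J = 44 (J = Add(86, -42) = 44)
Function('M')(q) = Add(Pow(q, 2), Pow(Add(44, q), -1), Mul(q, Add(120, Pow(q, 2)))) (Function('M')(q) = Add(Add(Pow(q, 2), Mul(Add(Mul(q, q), 120), q)), Pow(Add(44, q), -1)) = Add(Add(Pow(q, 2), Mul(Add(Pow(q, 2), 120), q)), Pow(Add(44, q), -1)) = Add(Add(Pow(q, 2), Mul(Add(120, Pow(q, 2)), q)), Pow(Add(44, q), -1)) = Add(Add(Pow(q, 2), Mul(q, Add(120, Pow(q, 2)))), Pow(Add(44, q), -1)) = Add(Pow(q, 2), Pow(Add(44, q), -1), Mul(q, Add(120, Pow(q, 2)))))
Add(Add(-32869, Function('M')(Add(-21, c))), -11211) = Add(Add(-32869, Mul(Pow(Add(44, Add(-21, 33)), -1), Add(1, Pow(Add(-21, 33), 4), Mul(45, Pow(Add(-21, 33), 3)), Mul(164, Pow(Add(-21, 33), 2)), Mul(5280, Add(-21, 33))))), -11211) = Add(Add(-32869, Mul(Pow(Add(44, 12), -1), Add(1, Pow(12, 4), Mul(45, Pow(12, 3)), Mul(164, Pow(12, 2)), Mul(5280, 12)))), -11211) = Add(Add(-32869, Mul(Pow(56, -1), Add(1, 20736, Mul(45, 1728), Mul(164, 144), 63360))), -11211) = Add(Add(-32869, Mul(Rational(1, 56), Add(1, 20736, 77760, 23616, 63360))), -11211) = Add(Add(-32869, Mul(Rational(1, 56), 185473)), -11211) = Add(Add(-32869, Rational(185473, 56)), -11211) = Add(Rational(-1655191, 56), -11211) = Rational(-2283007, 56)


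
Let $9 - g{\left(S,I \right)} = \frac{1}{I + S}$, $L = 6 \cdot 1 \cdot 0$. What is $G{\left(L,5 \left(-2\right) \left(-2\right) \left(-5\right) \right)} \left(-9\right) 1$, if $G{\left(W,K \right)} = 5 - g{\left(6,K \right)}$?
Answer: $\frac{3393}{94} \approx 36.096$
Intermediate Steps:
$L = 0$ ($L = 6 \cdot 0 = 0$)
$g{\left(S,I \right)} = 9 - \frac{1}{I + S}$
$G{\left(W,K \right)} = 5 - \frac{53 + 9 K}{6 + K}$ ($G{\left(W,K \right)} = 5 - \frac{-1 + 9 K + 9 \cdot 6}{K + 6} = 5 - \frac{-1 + 9 K + 54}{6 + K} = 5 - \frac{53 + 9 K}{6 + K}$)
$G{\left(L,5 \left(-2\right) \left(-2\right) \left(-5\right) \right)} \left(-9\right) 1 = \frac{-23 - 4 \cdot 5 \left(-2\right) \left(-2\right) \left(-5\right)}{6 + 5 \left(-2\right) \left(-2\right) \left(-5\right)} \left(-9\right) 1 = \frac{-23 - 4 \left(-10\right) \left(-2\right) \left(-5\right)}{6 + \left(-10\right) \left(-2\right) \left(-5\right)} \left(-9\right) 1 = \frac{-23 - 4 \cdot 20 \left(-5\right)}{6 + 20 \left(-5\right)} \left(-9\right) 1 = \frac{-23 - -400}{6 - 100} \left(-9\right) 1 = \frac{-23 + 400}{-94} \left(-9\right) 1 = \left(- \frac{1}{94}\right) 377 \left(-9\right) 1 = \left(- \frac{377}{94}\right) \left(-9\right) 1 = \frac{3393}{94} \cdot 1 = \frac{3393}{94}$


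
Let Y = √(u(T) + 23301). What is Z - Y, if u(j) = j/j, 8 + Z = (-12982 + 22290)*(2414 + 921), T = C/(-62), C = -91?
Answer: 31042172 - √23302 ≈ 3.1042e+7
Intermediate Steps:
T = 91/62 (T = -91/(-62) = -91*(-1/62) = 91/62 ≈ 1.4677)
Z = 31042172 (Z = -8 + (-12982 + 22290)*(2414 + 921) = -8 + 9308*3335 = -8 + 31042180 = 31042172)
u(j) = 1
Y = √23302 (Y = √(1 + 23301) = √23302 ≈ 152.65)
Z - Y = 31042172 - √23302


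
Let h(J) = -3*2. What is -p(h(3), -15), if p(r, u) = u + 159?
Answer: -144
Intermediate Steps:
h(J) = -6
p(r, u) = 159 + u
-p(h(3), -15) = -(159 - 15) = -1*144 = -144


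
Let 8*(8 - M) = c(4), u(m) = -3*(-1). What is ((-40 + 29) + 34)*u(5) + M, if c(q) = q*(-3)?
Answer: 157/2 ≈ 78.500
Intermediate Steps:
u(m) = 3
c(q) = -3*q
M = 19/2 (M = 8 - (-3)*4/8 = 8 - ⅛*(-12) = 8 + 3/2 = 19/2 ≈ 9.5000)
((-40 + 29) + 34)*u(5) + M = ((-40 + 29) + 34)*3 + 19/2 = (-11 + 34)*3 + 19/2 = 23*3 + 19/2 = 69 + 19/2 = 157/2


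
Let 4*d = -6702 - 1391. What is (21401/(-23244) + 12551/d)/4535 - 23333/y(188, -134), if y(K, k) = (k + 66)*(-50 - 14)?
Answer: -4977777941545637/928168005423360 ≈ -5.3630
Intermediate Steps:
d = -8093/4 (d = (-6702 - 1391)/4 = (1/4)*(-8093) = -8093/4 ≈ -2023.3)
y(K, k) = -4224 - 64*k (y(K, k) = (66 + k)*(-64) = -4224 - 64*k)
(21401/(-23244) + 12551/d)/4535 - 23333/y(188, -134) = (21401/(-23244) + 12551/(-8093/4))/4535 - 23333/(-4224 - 64*(-134)) = (21401*(-1/23244) + 12551*(-4/8093))*(1/4535) - 23333/(-4224 + 8576) = (-21401/23244 - 50204/8093)*(1/4535) - 23333/4352 = -1340140069/188113692*1/4535 - 23333*1/4352 = -1340140069/853095593220 - 23333/4352 = -4977777941545637/928168005423360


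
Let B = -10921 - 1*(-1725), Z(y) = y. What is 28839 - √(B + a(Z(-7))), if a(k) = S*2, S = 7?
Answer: 28839 - I*√9182 ≈ 28839.0 - 95.823*I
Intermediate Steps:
a(k) = 14 (a(k) = 7*2 = 14)
B = -9196 (B = -10921 + 1725 = -9196)
28839 - √(B + a(Z(-7))) = 28839 - √(-9196 + 14) = 28839 - √(-9182) = 28839 - I*√9182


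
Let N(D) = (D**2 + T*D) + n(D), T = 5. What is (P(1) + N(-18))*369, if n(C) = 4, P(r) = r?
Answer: 88191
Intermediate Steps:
N(D) = 4 + D**2 + 5*D (N(D) = (D**2 + 5*D) + 4 = 4 + D**2 + 5*D)
(P(1) + N(-18))*369 = (1 + (4 + (-18)**2 + 5*(-18)))*369 = (1 + (4 + 324 - 90))*369 = (1 + 238)*369 = 239*369 = 88191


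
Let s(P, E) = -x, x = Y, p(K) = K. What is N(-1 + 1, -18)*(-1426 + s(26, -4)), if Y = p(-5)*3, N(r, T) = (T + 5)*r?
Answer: 0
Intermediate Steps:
N(r, T) = r*(5 + T) (N(r, T) = (5 + T)*r = r*(5 + T))
Y = -15 (Y = -5*3 = -15)
x = -15
s(P, E) = 15 (s(P, E) = -1*(-15) = 15)
N(-1 + 1, -18)*(-1426 + s(26, -4)) = ((-1 + 1)*(5 - 18))*(-1426 + 15) = (0*(-13))*(-1411) = 0*(-1411) = 0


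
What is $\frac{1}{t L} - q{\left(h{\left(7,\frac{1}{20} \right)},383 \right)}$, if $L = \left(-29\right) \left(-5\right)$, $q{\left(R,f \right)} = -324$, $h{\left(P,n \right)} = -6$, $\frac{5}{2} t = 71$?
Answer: $\frac{1334233}{4118} \approx 324.0$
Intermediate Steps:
$t = \frac{142}{5}$ ($t = \frac{2}{5} \cdot 71 = \frac{142}{5} \approx 28.4$)
$L = 145$
$\frac{1}{t L} - q{\left(h{\left(7,\frac{1}{20} \right)},383 \right)} = \frac{1}{\frac{142}{5} \cdot 145} - -324 = \frac{1}{4118} + 324 = \frac{1334233}{4118}$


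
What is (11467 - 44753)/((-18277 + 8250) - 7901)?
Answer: 16643/8964 ≈ 1.8566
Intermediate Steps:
(11467 - 44753)/((-18277 + 8250) - 7901) = -33286/(-10027 - 7901) = -33286/(-17928) = -33286*(-1/17928) = 16643/8964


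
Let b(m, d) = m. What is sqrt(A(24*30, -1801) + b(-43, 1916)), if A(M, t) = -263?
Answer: 3*I*sqrt(34) ≈ 17.493*I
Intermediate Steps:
sqrt(A(24*30, -1801) + b(-43, 1916)) = sqrt(-263 - 43) = sqrt(-306) = 3*I*sqrt(34)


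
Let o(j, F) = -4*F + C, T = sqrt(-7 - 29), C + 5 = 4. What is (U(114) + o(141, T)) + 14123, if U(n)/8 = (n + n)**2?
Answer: 429994 - 24*I ≈ 4.2999e+5 - 24.0*I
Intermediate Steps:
C = -1 (C = -5 + 4 = -1)
T = 6*I (T = sqrt(-36) = 6*I ≈ 6.0*I)
U(n) = 32*n**2 (U(n) = 8*(n + n)**2 = 8*(2*n)**2 = 8*(4*n**2) = 32*n**2)
o(j, F) = -1 - 4*F (o(j, F) = -4*F - 1 = -1 - 4*F)
(U(114) + o(141, T)) + 14123 = (32*114**2 + (-1 - 24*I)) + 14123 = (32*12996 + (-1 - 24*I)) + 14123 = (415872 + (-1 - 24*I)) + 14123 = (415871 - 24*I) + 14123 = 429994 - 24*I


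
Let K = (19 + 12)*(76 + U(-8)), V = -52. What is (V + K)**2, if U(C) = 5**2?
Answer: 9480241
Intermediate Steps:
U(C) = 25
K = 3131 (K = (19 + 12)*(76 + 25) = 31*101 = 3131)
(V + K)**2 = (-52 + 3131)**2 = 3079**2 = 9480241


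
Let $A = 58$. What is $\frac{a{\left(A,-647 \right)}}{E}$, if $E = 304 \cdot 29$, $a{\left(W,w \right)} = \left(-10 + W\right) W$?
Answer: $\frac{6}{19} \approx 0.31579$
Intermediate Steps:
$a{\left(W,w \right)} = W \left(-10 + W\right)$
$E = 8816$
$\frac{a{\left(A,-647 \right)}}{E} = \frac{58 \left(-10 + 58\right)}{8816} = 58 \cdot 48 \cdot \frac{1}{8816} = 2784 \cdot \frac{1}{8816} = \frac{6}{19}$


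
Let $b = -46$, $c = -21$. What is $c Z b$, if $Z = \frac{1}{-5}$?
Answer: $- \frac{966}{5} \approx -193.2$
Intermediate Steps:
$Z = - \frac{1}{5} \approx -0.2$
$c Z b = \left(-21\right) \left(- \frac{1}{5}\right) \left(-46\right) = \frac{21}{5} \left(-46\right) = - \frac{966}{5}$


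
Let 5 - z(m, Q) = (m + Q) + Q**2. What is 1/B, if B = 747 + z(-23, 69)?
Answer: -1/4055 ≈ -0.00024661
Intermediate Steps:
z(m, Q) = 5 - Q - m - Q**2 (z(m, Q) = 5 - ((m + Q) + Q**2) = 5 - ((Q + m) + Q**2) = 5 - (Q + m + Q**2) = 5 + (-Q - m - Q**2) = 5 - Q - m - Q**2)
B = -4055 (B = 747 + (5 - 1*69 - 1*(-23) - 1*69**2) = 747 + (5 - 69 + 23 - 1*4761) = 747 + (5 - 69 + 23 - 4761) = 747 - 4802 = -4055)
1/B = 1/(-4055) = -1/4055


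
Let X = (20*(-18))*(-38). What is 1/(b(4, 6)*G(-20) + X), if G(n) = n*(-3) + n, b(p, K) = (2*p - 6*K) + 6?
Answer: 1/12800 ≈ 7.8125e-5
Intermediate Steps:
b(p, K) = 6 - 6*K + 2*p (b(p, K) = (-6*K + 2*p) + 6 = 6 - 6*K + 2*p)
G(n) = -2*n (G(n) = -3*n + n = -2*n)
X = 13680 (X = -360*(-38) = 13680)
1/(b(4, 6)*G(-20) + X) = 1/((6 - 6*6 + 2*4)*(-2*(-20)) + 13680) = 1/((6 - 36 + 8)*40 + 13680) = 1/(-22*40 + 13680) = 1/(-880 + 13680) = 1/12800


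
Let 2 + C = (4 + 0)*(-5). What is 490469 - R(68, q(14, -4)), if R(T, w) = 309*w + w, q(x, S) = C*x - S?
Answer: 584709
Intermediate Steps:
C = -22 (C = -2 + (4 + 0)*(-5) = -2 + 4*(-5) = -2 - 20 = -22)
q(x, S) = -S - 22*x (q(x, S) = -22*x - S = -S - 22*x)
R(T, w) = 310*w
490469 - R(68, q(14, -4)) = 490469 - 310*(-1*(-4) - 22*14) = 490469 - 310*(4 - 308) = 490469 - 310*(-304) = 490469 - 1*(-94240) = 490469 + 94240 = 584709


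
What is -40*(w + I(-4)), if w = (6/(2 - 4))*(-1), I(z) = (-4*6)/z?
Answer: -360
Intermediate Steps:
I(z) = -24/z
w = 3 (w = (6/(-2))*(-1) = (6*(-1/2))*(-1) = -3*(-1) = 3)
-40*(w + I(-4)) = -40*(3 - 24/(-4)) = -40*(3 - 24*(-1/4)) = -40*(3 + 6) = -40*9 = -360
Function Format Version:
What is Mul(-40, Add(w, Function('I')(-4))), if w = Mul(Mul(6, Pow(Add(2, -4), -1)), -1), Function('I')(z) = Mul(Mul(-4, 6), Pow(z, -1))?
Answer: -360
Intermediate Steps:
Function('I')(z) = Mul(-24, Pow(z, -1))
w = 3 (w = Mul(Mul(6, Pow(-2, -1)), -1) = Mul(Mul(6, Rational(-1, 2)), -1) = Mul(-3, -1) = 3)
Mul(-40, Add(w, Function('I')(-4))) = Mul(-40, Add(3, Mul(-24, Pow(-4, -1)))) = Mul(-40, Add(3, Mul(-24, Rational(-1, 4)))) = Mul(-40, Add(3, 6)) = Mul(-40, 9) = -360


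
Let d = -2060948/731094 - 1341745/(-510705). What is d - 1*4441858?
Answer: -4252491085484023/957367593 ≈ -4.4419e+6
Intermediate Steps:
d = -183576229/957367593 (d = -2060948*1/731094 - 1341745*(-1/510705) = -1030474/365547 + 268349/102141 = -183576229/957367593 ≈ -0.19175)
d - 1*4441858 = -183576229/957367593 - 1*4441858 = -183576229/957367593 - 4441858 = -4252491085484023/957367593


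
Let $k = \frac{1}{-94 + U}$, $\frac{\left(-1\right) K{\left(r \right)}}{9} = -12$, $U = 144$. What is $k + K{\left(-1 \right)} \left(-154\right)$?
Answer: $- \frac{831599}{50} \approx -16632.0$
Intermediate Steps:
$K{\left(r \right)} = 108$ ($K{\left(r \right)} = \left(-9\right) \left(-12\right) = 108$)
$k = \frac{1}{50}$ ($k = \frac{1}{-94 + 144} = \frac{1}{50} \approx 0.02$)
$k + K{\left(-1 \right)} \left(-154\right) = \frac{1}{50} + 108 \left(-154\right) = \frac{1}{50} - 16632 = - \frac{831599}{50}$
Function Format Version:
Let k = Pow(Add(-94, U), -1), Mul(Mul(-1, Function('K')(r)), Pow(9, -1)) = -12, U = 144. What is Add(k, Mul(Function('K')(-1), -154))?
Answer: Rational(-831599, 50) ≈ -16632.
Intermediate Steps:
Function('K')(r) = 108 (Function('K')(r) = Mul(-9, -12) = 108)
k = Rational(1, 50) (k = Pow(Add(-94, 144), -1) = Pow(50, -1) = Rational(1, 50) ≈ 0.020000)
Add(k, Mul(Function('K')(-1), -154)) = Add(Rational(1, 50), Mul(108, -154)) = Add(Rational(1, 50), -16632) = Rational(-831599, 50)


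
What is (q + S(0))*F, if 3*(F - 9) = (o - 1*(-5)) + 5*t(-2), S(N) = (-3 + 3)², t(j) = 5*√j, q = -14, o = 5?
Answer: -518/3 - 350*I*√2/3 ≈ -172.67 - 164.99*I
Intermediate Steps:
S(N) = 0 (S(N) = 0² = 0)
F = 37/3 + 25*I*√2/3 (F = 9 + ((5 - 1*(-5)) + 5*(5*√(-2)))/3 = 9 + ((5 + 5) + 5*(5*(I*√2)))/3 = 9 + (10 + 5*(5*I*√2))/3 = 9 + (10 + 25*I*√2)/3 = 9 + (10/3 + 25*I*√2/3) = 37/3 + 25*I*√2/3 ≈ 12.333 + 11.785*I)
(q + S(0))*F = (-14 + 0)*(37/3 + 25*I*√2/3) = -14*(37/3 + 25*I*√2/3) = -518/3 - 350*I*√2/3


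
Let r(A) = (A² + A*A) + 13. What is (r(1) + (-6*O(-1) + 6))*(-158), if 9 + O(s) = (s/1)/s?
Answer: -10902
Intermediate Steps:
r(A) = 13 + 2*A² (r(A) = (A² + A²) + 13 = 2*A² + 13 = 13 + 2*A²)
O(s) = -8 (O(s) = -9 + (s/1)/s = -9 + (s*1)/s = -9 + s/s = -9 + 1 = -8)
(r(1) + (-6*O(-1) + 6))*(-158) = ((13 + 2*1²) + (-6*(-8) + 6))*(-158) = ((13 + 2*1) + (48 + 6))*(-158) = ((13 + 2) + 54)*(-158) = (15 + 54)*(-158) = 69*(-158) = -10902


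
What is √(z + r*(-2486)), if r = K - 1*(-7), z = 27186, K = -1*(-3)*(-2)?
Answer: 10*√247 ≈ 157.16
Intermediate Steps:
K = -6 (K = 3*(-2) = -6)
r = 1 (r = -6 - 1*(-7) = -6 + 7 = 1)
√(z + r*(-2486)) = √(27186 + 1*(-2486)) = √(27186 - 2486) = √24700 = 10*√247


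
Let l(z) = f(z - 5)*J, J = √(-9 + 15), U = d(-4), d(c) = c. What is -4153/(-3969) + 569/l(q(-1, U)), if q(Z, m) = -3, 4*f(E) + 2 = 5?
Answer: 4153/3969 + 1138*√6/9 ≈ 310.77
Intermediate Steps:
f(E) = ¾ (f(E) = -½ + (¼)*5 = -½ + 5/4 = ¾)
U = -4
J = √6 ≈ 2.4495
l(z) = 3*√6/4
-4153/(-3969) + 569/l(q(-1, U)) = -4153/(-3969) + 569/((3*√6/4)) = -4153*(-1/3969) + 569*(2*√6/9) = 4153/3969 + 1138*√6/9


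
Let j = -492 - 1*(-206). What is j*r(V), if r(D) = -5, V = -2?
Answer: 1430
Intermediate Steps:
j = -286 (j = -492 + 206 = -286)
j*r(V) = -286*(-5) = 1430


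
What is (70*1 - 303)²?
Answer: 54289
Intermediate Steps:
(70*1 - 303)² = (70 - 303)² = (-233)² = 54289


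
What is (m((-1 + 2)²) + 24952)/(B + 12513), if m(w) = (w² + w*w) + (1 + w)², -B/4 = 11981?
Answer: -24958/35411 ≈ -0.70481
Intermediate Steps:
B = -47924 (B = -4*11981 = -47924)
m(w) = (1 + w)² + 2*w² (m(w) = (w² + w²) + (1 + w)² = 2*w² + (1 + w)² = (1 + w)² + 2*w²)
(m((-1 + 2)²) + 24952)/(B + 12513) = (((1 + (-1 + 2)²)² + 2*((-1 + 2)²)²) + 24952)/(-47924 + 12513) = (((1 + 1²)² + 2*(1²)²) + 24952)/(-35411) = (((1 + 1)² + 2*1²) + 24952)*(-1/35411) = ((2² + 2*1) + 24952)*(-1/35411) = ((4 + 2) + 24952)*(-1/35411) = (6 + 24952)*(-1/35411) = 24958*(-1/35411) = -24958/35411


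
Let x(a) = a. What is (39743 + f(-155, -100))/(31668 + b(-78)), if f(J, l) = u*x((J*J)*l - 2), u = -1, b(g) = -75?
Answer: 2442245/31593 ≈ 77.303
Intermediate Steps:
f(J, l) = 2 - l*J**2 (f(J, l) = -((J*J)*l - 2) = -(J**2*l - 2) = -(l*J**2 - 2) = -(-2 + l*J**2) = 2 - l*J**2)
(39743 + f(-155, -100))/(31668 + b(-78)) = (39743 + (2 - 1*(-100)*(-155)**2))/(31668 - 75) = (39743 + (2 - 1*(-100)*24025))/31593 = (39743 + (2 + 2402500))*(1/31593) = (39743 + 2402502)*(1/31593) = 2442245*(1/31593) = 2442245/31593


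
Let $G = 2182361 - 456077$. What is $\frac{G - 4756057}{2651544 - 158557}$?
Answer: $- \frac{3029773}{2492987} \approx -1.2153$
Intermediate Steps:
$G = 1726284$
$\frac{G - 4756057}{2651544 - 158557} = \frac{1726284 - 4756057}{2651544 - 158557} = - \frac{3029773}{2492987}$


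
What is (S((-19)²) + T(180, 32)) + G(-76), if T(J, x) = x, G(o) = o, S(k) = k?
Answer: 317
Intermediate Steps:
(S((-19)²) + T(180, 32)) + G(-76) = ((-19)² + 32) - 76 = (361 + 32) - 76 = 393 - 76 = 317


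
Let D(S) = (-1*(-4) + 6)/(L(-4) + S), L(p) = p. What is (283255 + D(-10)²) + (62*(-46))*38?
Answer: 8569096/49 ≈ 1.7488e+5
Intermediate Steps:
D(S) = 10/(-4 + S) (D(S) = (-1*(-4) + 6)/(-4 + S) = (4 + 6)/(-4 + S) = 10/(-4 + S))
(283255 + D(-10)²) + (62*(-46))*38 = (283255 + (10/(-4 - 10))²) + (62*(-46))*38 = (283255 + (10/(-14))²) - 2852*38 = (283255 + (10*(-1/14))²) - 108376 = (283255 + (-5/7)²) - 108376 = (283255 + 25/49) - 108376 = 13879520/49 - 108376 = 8569096/49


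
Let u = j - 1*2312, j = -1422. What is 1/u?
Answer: -1/3734 ≈ -0.00026781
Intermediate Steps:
u = -3734 (u = -1422 - 1*2312 = -1422 - 2312 = -3734)
1/u = 1/(-3734) = -1/3734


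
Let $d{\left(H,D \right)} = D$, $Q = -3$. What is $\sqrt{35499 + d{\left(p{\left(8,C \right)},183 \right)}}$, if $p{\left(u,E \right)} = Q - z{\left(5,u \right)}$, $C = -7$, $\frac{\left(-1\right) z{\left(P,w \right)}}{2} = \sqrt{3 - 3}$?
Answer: $\sqrt{35682} \approx 188.9$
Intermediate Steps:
$z{\left(P,w \right)} = 0$ ($z{\left(P,w \right)} = - 2 \sqrt{3 - 3} = - 2 \sqrt{0} = \left(-2\right) 0 = 0$)
$p{\left(u,E \right)} = -3$ ($p{\left(u,E \right)} = -3 - 0 = -3 + 0 = -3$)
$\sqrt{35499 + d{\left(p{\left(8,C \right)},183 \right)}} = \sqrt{35499 + 183} = \sqrt{35682}$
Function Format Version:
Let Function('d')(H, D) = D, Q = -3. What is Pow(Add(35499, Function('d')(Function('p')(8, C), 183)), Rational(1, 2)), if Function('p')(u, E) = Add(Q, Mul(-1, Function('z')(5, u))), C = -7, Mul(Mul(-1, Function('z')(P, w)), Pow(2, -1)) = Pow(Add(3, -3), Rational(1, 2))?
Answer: Pow(35682, Rational(1, 2)) ≈ 188.90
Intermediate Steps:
Function('z')(P, w) = 0 (Function('z')(P, w) = Mul(-2, Pow(Add(3, -3), Rational(1, 2))) = Mul(-2, Pow(0, Rational(1, 2))) = Mul(-2, 0) = 0)
Function('p')(u, E) = -3 (Function('p')(u, E) = Add(-3, Mul(-1, 0)) = Add(-3, 0) = -3)
Pow(Add(35499, Function('d')(Function('p')(8, C), 183)), Rational(1, 2)) = Pow(Add(35499, 183), Rational(1, 2)) = Pow(35682, Rational(1, 2))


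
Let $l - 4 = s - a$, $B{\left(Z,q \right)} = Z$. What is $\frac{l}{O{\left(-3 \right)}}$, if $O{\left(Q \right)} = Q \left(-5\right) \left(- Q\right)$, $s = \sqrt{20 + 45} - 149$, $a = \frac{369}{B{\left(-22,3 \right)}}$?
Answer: $- \frac{2821}{990} + \frac{\sqrt{65}}{45} \approx -2.6703$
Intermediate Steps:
$a = - \frac{369}{22}$ ($a = \frac{369}{-22} = 369 \left(- \frac{1}{22}\right) = - \frac{369}{22} \approx -16.773$)
$s = -149 + \sqrt{65}$ ($s = \sqrt{65} - 149 = -149 + \sqrt{65} \approx -140.94$)
$O{\left(Q \right)} = 5 Q^{2}$ ($O{\left(Q \right)} = - 5 Q \left(- Q\right) = 5 Q^{2}$)
$l = - \frac{2821}{22} + \sqrt{65}$ ($l = 4 - \left(\frac{2909}{22} - \sqrt{65}\right) = - \frac{2821}{22} + \sqrt{65} \approx -120.17$)
$\frac{l}{O{\left(-3 \right)}} = \frac{- \frac{2821}{22} + \sqrt{65}}{5 \left(-3\right)^{2}} = \frac{- \frac{2821}{22} + \sqrt{65}}{5 \cdot 9} = \frac{- \frac{2821}{22} + \sqrt{65}}{45} = \left(- \frac{2821}{22} + \sqrt{65}\right) \frac{1}{45} = - \frac{2821}{990} + \frac{\sqrt{65}}{45}$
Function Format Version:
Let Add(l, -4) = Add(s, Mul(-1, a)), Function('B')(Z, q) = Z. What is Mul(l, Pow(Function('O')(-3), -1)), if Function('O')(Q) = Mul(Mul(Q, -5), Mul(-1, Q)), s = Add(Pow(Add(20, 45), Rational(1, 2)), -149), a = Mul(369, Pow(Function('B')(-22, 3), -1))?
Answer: Add(Rational(-2821, 990), Mul(Rational(1, 45), Pow(65, Rational(1, 2)))) ≈ -2.6703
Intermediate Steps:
a = Rational(-369, 22) (a = Mul(369, Pow(-22, -1)) = Mul(369, Rational(-1, 22)) = Rational(-369, 22) ≈ -16.773)
s = Add(-149, Pow(65, Rational(1, 2))) (s = Add(Pow(65, Rational(1, 2)), -149) = Add(-149, Pow(65, Rational(1, 2))) ≈ -140.94)
Function('O')(Q) = Mul(5, Pow(Q, 2)) (Function('O')(Q) = Mul(Mul(-5, Q), Mul(-1, Q)) = Mul(5, Pow(Q, 2)))
l = Add(Rational(-2821, 22), Pow(65, Rational(1, 2))) (l = Add(4, Add(Add(-149, Pow(65, Rational(1, 2))), Mul(-1, Rational(-369, 22)))) = Add(4, Add(Add(-149, Pow(65, Rational(1, 2))), Rational(369, 22))) = Add(4, Add(Rational(-2909, 22), Pow(65, Rational(1, 2)))) = Add(Rational(-2821, 22), Pow(65, Rational(1, 2))) ≈ -120.17)
Mul(l, Pow(Function('O')(-3), -1)) = Mul(Add(Rational(-2821, 22), Pow(65, Rational(1, 2))), Pow(Mul(5, Pow(-3, 2)), -1)) = Mul(Add(Rational(-2821, 22), Pow(65, Rational(1, 2))), Pow(Mul(5, 9), -1)) = Mul(Add(Rational(-2821, 22), Pow(65, Rational(1, 2))), Pow(45, -1)) = Mul(Add(Rational(-2821, 22), Pow(65, Rational(1, 2))), Rational(1, 45)) = Add(Rational(-2821, 990), Mul(Rational(1, 45), Pow(65, Rational(1, 2))))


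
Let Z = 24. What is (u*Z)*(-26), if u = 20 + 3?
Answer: -14352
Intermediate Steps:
u = 23
(u*Z)*(-26) = (23*24)*(-26) = 552*(-26) = -14352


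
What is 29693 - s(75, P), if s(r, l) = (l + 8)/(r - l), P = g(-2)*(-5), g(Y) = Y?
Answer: 1930027/65 ≈ 29693.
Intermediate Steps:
P = 10 (P = -2*(-5) = 10)
s(r, l) = (8 + l)/(r - l)
29693 - s(75, P) = 29693 - (8 + 10)/(75 - 1*10) = 29693 - 18/(75 - 10) = 29693 - 18/65 = 1930027/65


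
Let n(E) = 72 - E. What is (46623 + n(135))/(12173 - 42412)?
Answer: -46560/30239 ≈ -1.5397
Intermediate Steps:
(46623 + n(135))/(12173 - 42412) = (46623 + (72 - 1*135))/(12173 - 42412) = (46623 + (72 - 135))/(-30239) = (46623 - 63)*(-1/30239) = 46560*(-1/30239) = -46560/30239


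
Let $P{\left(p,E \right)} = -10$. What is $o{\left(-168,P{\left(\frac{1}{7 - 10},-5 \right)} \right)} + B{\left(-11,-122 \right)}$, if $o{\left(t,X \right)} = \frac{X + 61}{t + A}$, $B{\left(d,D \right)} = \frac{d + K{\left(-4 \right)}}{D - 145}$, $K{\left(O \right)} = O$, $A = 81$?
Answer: $- \frac{1368}{2581} \approx -0.53003$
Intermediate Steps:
$B{\left(d,D \right)} = \frac{-4 + d}{-145 + D}$ ($B{\left(d,D \right)} = \frac{d - 4}{D - 145} = \frac{-4 + d}{-145 + D}$)
$o{\left(t,X \right)} = \frac{61 + X}{81 + t}$ ($o{\left(t,X \right)} = \frac{X + 61}{t + 81} = \frac{61 + X}{81 + t}$)
$o{\left(-168,P{\left(\frac{1}{7 - 10},-5 \right)} \right)} + B{\left(-11,-122 \right)} = \frac{61 - 10}{81 - 168} + \frac{-4 - 11}{-145 - 122} = \frac{1}{-87} \cdot 51 + \frac{1}{-267} \left(-15\right) = \left(- \frac{1}{87}\right) 51 - - \frac{5}{89} = - \frac{17}{29} + \frac{5}{89} = - \frac{1368}{2581}$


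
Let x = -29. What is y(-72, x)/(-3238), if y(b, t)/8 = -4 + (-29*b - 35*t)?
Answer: -12396/1619 ≈ -7.6566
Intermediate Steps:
y(b, t) = -32 - 280*t - 232*b (y(b, t) = 8*(-4 + (-29*b - 35*t)) = 8*(-4 + (-35*t - 29*b)) = 8*(-4 - 35*t - 29*b) = -32 - 280*t - 232*b)
y(-72, x)/(-3238) = (-32 - 280*(-29) - 232*(-72))/(-3238) = (-32 + 8120 + 16704)*(-1/3238) = 24792*(-1/3238) = -12396/1619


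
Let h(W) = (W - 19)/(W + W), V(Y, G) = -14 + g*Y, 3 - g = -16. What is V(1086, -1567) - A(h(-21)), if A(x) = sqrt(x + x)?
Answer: 20620 - 2*sqrt(210)/21 ≈ 20619.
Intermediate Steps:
g = 19 (g = 3 - 1*(-16) = 3 + 16 = 19)
V(Y, G) = -14 + 19*Y
h(W) = (-19 + W)/(2*W) (h(W) = (-19 + W)/((2*W)) = (-19 + W)*(1/(2*W)) = (-19 + W)/(2*W))
A(x) = sqrt(2)*sqrt(x) (A(x) = sqrt(2*x) = sqrt(2)*sqrt(x))
V(1086, -1567) - A(h(-21)) = (-14 + 19*1086) - sqrt(2)*sqrt((1/2)*(-19 - 21)/(-21)) = (-14 + 20634) - sqrt(2)*sqrt((1/2)*(-1/21)*(-40)) = 20620 - sqrt(2)*sqrt(20/21) = 20620 - sqrt(2)*2*sqrt(105)/21 = 20620 - 2*sqrt(210)/21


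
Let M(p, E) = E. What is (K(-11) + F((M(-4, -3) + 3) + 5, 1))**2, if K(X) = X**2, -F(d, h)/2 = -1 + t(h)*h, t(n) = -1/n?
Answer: 15625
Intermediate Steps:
F(d, h) = 4 (F(d, h) = -2*(-1 + (-1/h)*h) = -2*(-1 - 1) = -2*(-2) = 4)
(K(-11) + F((M(-4, -3) + 3) + 5, 1))**2 = ((-11)**2 + 4)**2 = (121 + 4)**2 = 125**2 = 15625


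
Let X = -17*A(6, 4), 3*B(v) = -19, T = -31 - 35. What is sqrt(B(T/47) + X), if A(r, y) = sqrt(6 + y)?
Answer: sqrt(-57 - 153*sqrt(10))/3 ≈ 7.7519*I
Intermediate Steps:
T = -66
B(v) = -19/3 (B(v) = (1/3)*(-19) = -19/3)
X = -17*sqrt(10) (X = -17*sqrt(6 + 4) = -17*sqrt(10) ≈ -53.759)
sqrt(B(T/47) + X) = sqrt(-19/3 - 17*sqrt(10))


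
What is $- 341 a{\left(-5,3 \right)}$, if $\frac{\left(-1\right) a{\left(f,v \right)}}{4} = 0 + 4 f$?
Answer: $-27280$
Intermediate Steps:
$a{\left(f,v \right)} = - 16 f$ ($a{\left(f,v \right)} = - 4 \left(0 + 4 f\right) = - 4 \cdot 4 f = - 16 f$)
$- 341 a{\left(-5,3 \right)} = - 341 \left(\left(-16\right) \left(-5\right)\right) = \left(-341\right) 80 = -27280$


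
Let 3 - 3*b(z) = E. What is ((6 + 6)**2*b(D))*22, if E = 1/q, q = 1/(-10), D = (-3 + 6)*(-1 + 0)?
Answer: 13728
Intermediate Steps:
D = -3 (D = 3*(-1) = -3)
q = -1/10 ≈ -0.10000
E = -10 (E = 1/(-1/10) = -10)
b(z) = 13/3 (b(z) = 1 - 1/3*(-10) = 1 + 10/3 = 13/3)
((6 + 6)**2*b(D))*22 = ((6 + 6)**2*(13/3))*22 = (12**2*(13/3))*22 = (144*(13/3))*22 = 624*22 = 13728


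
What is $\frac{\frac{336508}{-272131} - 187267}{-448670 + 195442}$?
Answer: $\frac{50961492485}{68911188868} \approx 0.73952$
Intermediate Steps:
$\frac{\frac{336508}{-272131} - 187267}{-448670 + 195442} = \frac{336508 \left(- \frac{1}{272131}\right) - 187267}{-253228} = \left(- \frac{336508}{272131} - 187267\right) \left(- \frac{1}{253228}\right) = \left(- \frac{50961492485}{272131}\right) \left(- \frac{1}{253228}\right) = \frac{50961492485}{68911188868}$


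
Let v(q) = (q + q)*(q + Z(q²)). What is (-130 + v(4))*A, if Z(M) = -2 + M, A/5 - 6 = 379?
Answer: 26950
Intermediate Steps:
A = 1925 (A = 30 + 5*379 = 30 + 1895 = 1925)
v(q) = 2*q*(-2 + q + q²) (v(q) = (q + q)*(q + (-2 + q²)) = (2*q)*(-2 + q + q²) = 2*q*(-2 + q + q²))
(-130 + v(4))*A = (-130 + 2*4*(-2 + 4 + 4²))*1925 = (-130 + 2*4*(-2 + 4 + 16))*1925 = (-130 + 2*4*18)*1925 = (-130 + 144)*1925 = 14*1925 = 26950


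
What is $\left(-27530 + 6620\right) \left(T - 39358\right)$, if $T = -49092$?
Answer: $1849489500$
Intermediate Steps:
$\left(-27530 + 6620\right) \left(T - 39358\right) = \left(-27530 + 6620\right) \left(-49092 - 39358\right) = \left(-20910\right) \left(-88450\right) = 1849489500$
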